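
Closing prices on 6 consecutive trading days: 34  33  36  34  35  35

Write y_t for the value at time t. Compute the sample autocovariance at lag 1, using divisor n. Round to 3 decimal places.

-0.375

Mean ȳ = (34 + 33 + 36 + 34 + 35 + 35)/6 = 34.5000
Deviations: -0.5000, -1.5000, 1.5000, -0.5000, 0.5000, 0.5000
Σ_{t=1}^{5}(y_t−ȳ)(y_{t+1}−ȳ) = -2.2500
γ_1 = -2.2500 / 6 = -0.375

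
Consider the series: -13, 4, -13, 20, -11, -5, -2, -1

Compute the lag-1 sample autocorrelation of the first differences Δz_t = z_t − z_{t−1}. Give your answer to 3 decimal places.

-0.765

First differences Δz: 17, -17, 33, -31, 6, 3, 1
Mean of differences = 1.7143
Numerator Σ(Δz_t−Δz̄)(Δz_{t+1}−Δz̄) = -2030.6531
Denominator Σ(Δz_t−Δz̄)² = 2653.4286
r_1(Δz) = -2030.6531 / 2653.4286 = -0.765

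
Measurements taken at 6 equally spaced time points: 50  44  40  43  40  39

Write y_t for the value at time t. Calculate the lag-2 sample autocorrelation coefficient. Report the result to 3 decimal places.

Mean ȳ = (50 + 44 + 40 + 43 + 40 + 39)/6 = 42.6667
Deviations from mean: 7.3333, 1.3333, -2.6667, 0.3333, -2.6667, -3.6667
Σ(y_t−ȳ)(y_{t+2}−ȳ) = (-19.5556) + (0.4444) + (7.1111) + (-1.2222) = -13.2222
Denominator Σ(y_t−ȳ)² = 83.3333
r_2 = -13.2222 / 83.3333 = -0.159

-0.159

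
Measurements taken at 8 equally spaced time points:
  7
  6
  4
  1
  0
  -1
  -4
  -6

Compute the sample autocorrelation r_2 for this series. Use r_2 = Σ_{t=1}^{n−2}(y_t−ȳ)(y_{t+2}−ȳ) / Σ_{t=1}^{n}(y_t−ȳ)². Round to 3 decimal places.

Mean ȳ = (7 + 6 + 4 + 1 + 0 − 1 − 4 − 6)/8 = 0.8750
Σ(y_t−ȳ)(y_{t+2}−ȳ) = (19.1406) + (0.6406) + (-2.7344) + (-0.2344) + (4.2656) + (12.8906) = 33.9688
Denominator Σ(y_t−ȳ)² = 148.8750
r_2 = 33.9688 / 148.8750 = 0.228

0.228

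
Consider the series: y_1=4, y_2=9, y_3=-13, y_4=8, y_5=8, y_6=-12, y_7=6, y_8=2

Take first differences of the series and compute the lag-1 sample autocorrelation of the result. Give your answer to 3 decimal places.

First differences Δy: 5, -22, 21, 0, -20, 18, -4
Mean of differences = -0.2857
Numerator Σ(Δy_t−Δȳ)(Δy_{t+1}−Δȳ) = -1004.9388
Denominator Σ(Δy_t−Δȳ)² = 1689.4286
r_1(Δy) = -1004.9388 / 1689.4286 = -0.595

-0.595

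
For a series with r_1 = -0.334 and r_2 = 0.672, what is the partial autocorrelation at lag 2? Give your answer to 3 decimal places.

0.631

φ_{22} = (r_2 − r_1²) / (1 − r_1²)
r_1² = (-0.334)² = 0.111556
Numerator = 0.672 − 0.1116 = 0.5604; denominator = 1 − 0.1116 = 0.8884
φ_{22} = 0.5604 / 0.8884 = 0.631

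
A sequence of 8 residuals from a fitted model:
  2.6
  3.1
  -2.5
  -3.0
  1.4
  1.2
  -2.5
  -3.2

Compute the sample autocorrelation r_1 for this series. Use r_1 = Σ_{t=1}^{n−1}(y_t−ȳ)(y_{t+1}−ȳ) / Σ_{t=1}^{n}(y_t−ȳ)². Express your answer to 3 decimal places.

Mean ȳ = (2.6 + 3.1 − 2.5 − 3.0 + 1.4 + 1.2 − 2.5 − 3.2)/8 = -0.3625
Deviations from mean: 2.9625, 3.4625, -2.1375, -2.6375, 1.7625, 1.5625, -2.1375, -2.8375
Σ(y_t−ȳ)(y_{t+1}−ȳ) = (10.2577) + (-7.4011) + (5.6377) + (-4.6486) + (2.7539) + (-3.3398) + (6.0652) = 9.3248
Denominator Σ(y_t−ȳ)² = 50.4588
r_1 = 9.3248 / 50.4588 = 0.185

0.185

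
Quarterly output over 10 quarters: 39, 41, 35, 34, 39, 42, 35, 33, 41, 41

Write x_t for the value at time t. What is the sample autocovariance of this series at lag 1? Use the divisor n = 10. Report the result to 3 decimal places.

Mean x̄ = (39 + 41 + 35 + 34 + 39 + 42 + 35 + 33 + 41 + 41)/10 = 38.0000
Σ_{t=1}^{9}(x_t−x̄)(x_{t+1}−x̄) = 3.0000
γ_1 = 3.0000 / 10 = 0.300

0.300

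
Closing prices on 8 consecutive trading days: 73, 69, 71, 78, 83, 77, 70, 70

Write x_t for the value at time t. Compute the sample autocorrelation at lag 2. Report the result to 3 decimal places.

-0.454

Mean x̄ = (73 + 69 + 71 + 78 + 83 + 77 + 70 + 70)/8 = 73.8750
Deviations from mean: -0.8750, -4.8750, -2.8750, 4.1250, 9.1250, 3.1250, -3.8750, -3.8750
Σ(x_t−x̄)(x_{t+2}−x̄) = (2.5156) + (-20.1094) + (-26.2344) + (12.8906) + (-35.3594) + (-12.1094) = -78.4063
Denominator Σ(x_t−x̄)² = 172.8750
r_2 = -78.4063 / 172.8750 = -0.454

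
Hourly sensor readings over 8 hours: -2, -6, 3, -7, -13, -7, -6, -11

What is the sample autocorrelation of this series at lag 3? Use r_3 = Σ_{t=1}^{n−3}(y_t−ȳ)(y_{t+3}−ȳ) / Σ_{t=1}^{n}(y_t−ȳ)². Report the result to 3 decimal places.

Mean ȳ = (-2 − 6 + 3 − 7 − 13 − 7 − 6 − 11)/8 = -6.1250
Deviations from mean: 4.1250, 0.1250, 9.1250, -0.8750, -6.8750, -0.8750, 0.1250, -4.8750
Numerator Σ_{t=1}^{5}(y_t−ȳ)(y_{t+3}−ȳ) = 20.9531
Denominator Σ(y_t−ȳ)² = 172.8750
r_3 = 20.9531 / 172.8750 = 0.121

0.121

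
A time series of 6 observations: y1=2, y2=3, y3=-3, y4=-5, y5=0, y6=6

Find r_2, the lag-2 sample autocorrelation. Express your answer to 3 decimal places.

-0.583

Mean ȳ = (2 + 3 − 3 − 5 + 0 + 6)/6 = 0.5000
Σ(y_t−ȳ)(y_{t+2}−ȳ) = (-5.2500) + (-13.7500) + (1.7500) + (-30.2500) = -47.5000
Denominator Σ(y_t−ȳ)² = 81.5000
r_2 = -47.5000 / 81.5000 = -0.583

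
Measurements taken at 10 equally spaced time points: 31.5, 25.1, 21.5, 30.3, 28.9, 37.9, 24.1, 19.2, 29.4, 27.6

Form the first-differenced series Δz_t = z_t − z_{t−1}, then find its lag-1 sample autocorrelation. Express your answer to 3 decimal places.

-0.293

First differences Δz: -6.4, -3.6, 8.8, -1.4, 9.0, -13.8, -4.9, 10.2, -1.8
Mean of differences = -0.4333
Numerator Σ(Δz_t−Δz̄)(Δz_{t+1}−Δz̄) = -156.8044
Denominator Σ(Δz_t−Δz̄)² = 534.3600
r_1(Δz) = -156.8044 / 534.3600 = -0.293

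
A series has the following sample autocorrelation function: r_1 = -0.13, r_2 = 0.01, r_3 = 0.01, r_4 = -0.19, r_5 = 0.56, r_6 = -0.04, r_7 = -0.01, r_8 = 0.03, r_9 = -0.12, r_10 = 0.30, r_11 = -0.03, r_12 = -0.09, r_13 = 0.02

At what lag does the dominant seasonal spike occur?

5

The largest autocorrelation is r_5 = 0.56, with a weaker echo at lag 10 (0.30); the remaining lags stay at or below 0.03.
The dominant spike at lag 5 indicates a seasonal period of 5.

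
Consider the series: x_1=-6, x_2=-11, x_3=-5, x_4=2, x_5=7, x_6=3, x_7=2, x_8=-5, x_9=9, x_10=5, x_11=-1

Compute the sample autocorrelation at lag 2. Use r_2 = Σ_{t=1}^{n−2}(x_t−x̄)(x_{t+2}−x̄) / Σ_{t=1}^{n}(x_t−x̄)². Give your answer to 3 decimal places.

Mean x̄ = (-6 − 11 − 5 + 2 + 7 + 3 + 2 − 5 + 9 + 5 − 1)/11 = 0.0000
Numerator Σ_{t=1}^{9}(x_t−x̄)(x_{t+2}−x̄) = -38.0000
Denominator Σ(x_t−x̄)² = 380.0000
r_2 = -38.0000 / 380.0000 = -0.100

-0.100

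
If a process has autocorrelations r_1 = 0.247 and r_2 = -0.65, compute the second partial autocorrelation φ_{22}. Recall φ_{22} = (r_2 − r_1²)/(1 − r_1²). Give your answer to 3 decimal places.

φ_{22} = (r_2 − r_1²) / (1 − r_1²)
r_1² = (0.247)² = 0.061009
Numerator = -0.65 − 0.0610 = -0.7110; denominator = 1 − 0.0610 = 0.9390
φ_{22} = -0.7110 / 0.9390 = -0.757

-0.757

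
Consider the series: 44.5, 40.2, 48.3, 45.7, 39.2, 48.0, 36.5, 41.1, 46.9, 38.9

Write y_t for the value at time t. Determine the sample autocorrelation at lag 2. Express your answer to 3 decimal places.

Mean ȳ = (44.5 + 40.2 + 48.3 + 45.7 + 39.2 + 48.0 + 36.5 + 41.1 + 46.9 + 38.9)/10 = 42.9300
Numerator Σ_{t=1}^{8}(y_t−ȳ)(y_{t+2}−ȳ) = -8.5638
Denominator Σ(y_t−ȳ)² = 162.7410
r_2 = -8.5638 / 162.7410 = -0.053

-0.053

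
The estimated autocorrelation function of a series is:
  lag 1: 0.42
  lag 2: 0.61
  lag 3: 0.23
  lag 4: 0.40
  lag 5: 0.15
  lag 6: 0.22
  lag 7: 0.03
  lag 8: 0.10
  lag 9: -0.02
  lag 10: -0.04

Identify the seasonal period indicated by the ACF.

The largest autocorrelation is r_2 = 0.61; the remaining lags stay at or below 0.42.
The dominant spike at lag 2 indicates a seasonal period of 2.

2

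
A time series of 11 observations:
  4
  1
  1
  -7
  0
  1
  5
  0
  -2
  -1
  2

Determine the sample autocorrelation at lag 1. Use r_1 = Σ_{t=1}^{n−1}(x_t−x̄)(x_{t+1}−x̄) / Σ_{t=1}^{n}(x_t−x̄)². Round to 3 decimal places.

Mean x̄ = (4 + 1 + 1 − 7 + 0 + 1 + 5 + 0 − 2 − 1 + 2)/11 = 0.3636
Numerator Σ_{t=1}^{10}(x_t−x̄)(x_{t+1}−x̄) = 3.5950
Denominator Σ(x_t−x̄)² = 100.5455
r_1 = 3.5950 / 100.5455 = 0.036

0.036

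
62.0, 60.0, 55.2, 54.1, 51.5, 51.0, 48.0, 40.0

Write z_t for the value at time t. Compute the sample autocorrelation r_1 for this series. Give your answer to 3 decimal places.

0.469

Mean z̄ = (62.0 + 60.0 + 55.2 + 54.1 + 51.5 + 51.0 + 48.0 + 40.0)/8 = 52.7250
Deviations from mean: 9.2750, 7.2750, 2.4750, 1.3750, -1.2250, -1.7250, -4.7250, -12.7250
Numerator Σ_{t=1}^{7}(z_t−z̄)(z_{t+1}−z̄) = 157.5894
Denominator Σ(z_t−z̄)² = 335.6950
r_1 = 157.5894 / 335.6950 = 0.469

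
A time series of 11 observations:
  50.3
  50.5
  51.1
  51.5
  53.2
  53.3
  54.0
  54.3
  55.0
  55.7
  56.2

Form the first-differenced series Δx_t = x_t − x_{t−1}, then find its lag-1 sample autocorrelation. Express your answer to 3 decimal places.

-0.490

First differences Δx: 0.2, 0.6, 0.4, 1.7, 0.1, 0.7, 0.3, 0.7, 0.7, 0.5
Mean of differences = 0.5900
Numerator Σ(Δx_t−Δx̄)(Δx_{t+1}−Δx̄) = -0.8761
Denominator Σ(Δx_t−Δx̄)² = 1.7890
r_1(Δx) = -0.8761 / 1.7890 = -0.490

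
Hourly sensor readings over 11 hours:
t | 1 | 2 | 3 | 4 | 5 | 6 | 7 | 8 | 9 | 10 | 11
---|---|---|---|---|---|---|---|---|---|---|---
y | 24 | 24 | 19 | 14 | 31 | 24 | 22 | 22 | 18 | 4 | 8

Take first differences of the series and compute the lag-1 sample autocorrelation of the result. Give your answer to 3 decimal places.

-0.336

First differences Δy: 0, -5, -5, 17, -7, -2, 0, -4, -14, 4
Mean of differences = -1.6000
Numerator Σ(Δy_t−Δȳ)(Δy_{t+1}−Δȳ) = -199.5600
Denominator Σ(Δy_t−Δȳ)² = 594.4000
r_1(Δy) = -199.5600 / 594.4000 = -0.336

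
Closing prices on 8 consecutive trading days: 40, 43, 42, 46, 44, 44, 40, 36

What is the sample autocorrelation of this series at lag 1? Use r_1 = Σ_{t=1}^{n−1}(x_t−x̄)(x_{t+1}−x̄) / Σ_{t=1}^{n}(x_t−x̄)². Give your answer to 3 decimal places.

Mean x̄ = (40 + 43 + 42 + 46 + 44 + 44 + 40 + 36)/8 = 41.8750
Deviations from mean: -1.8750, 1.1250, 0.1250, 4.1250, 2.1250, 2.1250, -1.8750, -5.8750
Numerator Σ_{t=1}^{7}(x_t−x̄)(x_{t+1}−x̄) = 18.8594
Denominator Σ(x_t−x̄)² = 68.8750
r_1 = 18.8594 / 68.8750 = 0.274

0.274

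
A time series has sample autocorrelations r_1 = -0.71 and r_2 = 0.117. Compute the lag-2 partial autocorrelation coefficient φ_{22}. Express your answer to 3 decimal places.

φ_{22} = (r_2 − r_1²) / (1 − r_1²)
r_1² = (-0.71)² = 0.5041
Numerator = 0.117 − 0.5041 = -0.3871; denominator = 1 − 0.5041 = 0.4959
φ_{22} = -0.3871 / 0.4959 = -0.781

-0.781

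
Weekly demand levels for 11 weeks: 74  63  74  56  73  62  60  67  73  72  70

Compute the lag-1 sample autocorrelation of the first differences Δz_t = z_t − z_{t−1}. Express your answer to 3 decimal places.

-0.714

First differences Δz: -11, 11, -18, 17, -11, -2, 7, 6, -1, -2
Mean of differences = -0.4000
Numerator Σ(Δz_t−Δz̄)(Δz_{t+1}−Δz̄) = -762.5600
Denominator Σ(Δz_t−Δz̄)² = 1068.4000
r_1(Δz) = -762.5600 / 1068.4000 = -0.714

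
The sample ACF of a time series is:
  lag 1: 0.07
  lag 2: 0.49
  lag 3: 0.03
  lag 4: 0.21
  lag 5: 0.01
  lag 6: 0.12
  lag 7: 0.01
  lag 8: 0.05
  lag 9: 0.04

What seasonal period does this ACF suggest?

The largest autocorrelation is r_2 = 0.49, with a weaker echo at lag 4 (0.21); the remaining lags stay at or below 0.12.
The dominant spike at lag 2 indicates a seasonal period of 2.

2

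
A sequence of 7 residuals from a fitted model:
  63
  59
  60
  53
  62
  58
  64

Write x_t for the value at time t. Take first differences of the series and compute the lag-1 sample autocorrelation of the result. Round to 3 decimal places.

-0.673

First differences Δx: -4, 1, -7, 9, -4, 6
Mean of differences = 0.1667
Numerator Σ(Δx_t−Δx̄)(Δx_{t+1}−Δx̄) = -133.8611
Denominator Σ(Δx_t−Δx̄)² = 198.8333
r_1(Δx) = -133.8611 / 198.8333 = -0.673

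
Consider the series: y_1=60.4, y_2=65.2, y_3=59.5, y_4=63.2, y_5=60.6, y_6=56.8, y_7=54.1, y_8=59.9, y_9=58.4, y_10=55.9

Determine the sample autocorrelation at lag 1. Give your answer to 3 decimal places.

0.226

Mean ȳ = (60.4 + 65.2 + 59.5 + 63.2 + 60.6 + 56.8 + 54.1 + 59.9 + 58.4 + 55.9)/10 = 59.4000
Numerator Σ_{t=1}^{9}(y_t−ȳ)(y_{t+1}−ȳ) = 22.3300
Denominator Σ(y_t−ȳ)² = 98.8800
r_1 = 22.3300 / 98.8800 = 0.226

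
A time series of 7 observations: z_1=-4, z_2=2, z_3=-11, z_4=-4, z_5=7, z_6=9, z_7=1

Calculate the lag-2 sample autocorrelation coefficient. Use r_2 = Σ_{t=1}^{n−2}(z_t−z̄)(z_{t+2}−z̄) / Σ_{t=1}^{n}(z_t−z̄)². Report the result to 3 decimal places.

-0.243

Mean z̄ = (-4 + 2 − 11 − 4 + 7 + 9 + 1)/7 = 0.0000
Σ(z_t−z̄)(z_{t+2}−z̄) = (44.0000) + (-8.0000) + (-77.0000) + (-36.0000) + (7.0000) = -70.0000
Denominator Σ(z_t−z̄)² = 288.0000
r_2 = -70.0000 / 288.0000 = -0.243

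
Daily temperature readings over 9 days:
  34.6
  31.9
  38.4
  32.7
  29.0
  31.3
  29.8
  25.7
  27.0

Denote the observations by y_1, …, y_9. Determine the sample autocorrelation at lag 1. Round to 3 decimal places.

0.376

Mean ȳ = (34.6 + 31.9 + 38.4 + 32.7 + 29.0 + 31.3 + 29.8 + 25.7 + 27.0)/9 = 31.1556
Numerator Σ_{t=1}^{8}(y_t−ȳ)(y_{t+1}−ȳ) = 45.3758
Denominator Σ(y_t−ȳ)² = 120.8222
r_1 = 45.3758 / 120.8222 = 0.376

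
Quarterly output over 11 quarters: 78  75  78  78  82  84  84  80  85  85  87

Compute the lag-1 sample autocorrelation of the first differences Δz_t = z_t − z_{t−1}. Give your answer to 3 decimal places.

-0.411

First differences Δz: -3, 3, 0, 4, 2, 0, -4, 5, 0, 2
Mean of differences = 0.9000
Numerator Σ(Δz_t−Δz̄)(Δz_{t+1}−Δz̄) = -30.8100
Denominator Σ(Δz_t−Δz̄)² = 74.9000
r_1(Δz) = -30.8100 / 74.9000 = -0.411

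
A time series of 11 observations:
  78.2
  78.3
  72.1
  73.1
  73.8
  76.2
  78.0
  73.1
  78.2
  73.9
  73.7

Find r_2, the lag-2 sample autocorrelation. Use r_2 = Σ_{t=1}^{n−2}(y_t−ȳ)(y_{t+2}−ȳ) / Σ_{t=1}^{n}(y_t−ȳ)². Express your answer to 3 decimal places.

Mean ȳ = (78.2 + 78.3 + 72.1 + 73.1 + 73.8 + 76.2 + 78.0 + 73.1 + 78.2 + 73.9 + 73.7)/11 = 75.3273
Numerator Σ_{t=1}^{9}(y_t−ȳ)(y_{t+2}−ȳ) = -12.7506
Denominator Σ(y_t−ȳ)² = 60.6018
r_2 = -12.7506 / 60.6018 = -0.210

-0.210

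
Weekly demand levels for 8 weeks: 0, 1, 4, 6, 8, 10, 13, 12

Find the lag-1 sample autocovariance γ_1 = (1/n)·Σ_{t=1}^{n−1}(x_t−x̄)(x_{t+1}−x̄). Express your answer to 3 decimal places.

Mean x̄ = (0 + 1 + 4 + 6 + 8 + 10 + 13 + 12)/8 = 6.7500
Σ_{t=1}^{7}(x_t−x̄)(x_{t+1}−x̄) = 112.9375
γ_1 = 112.9375 / 8 = 14.117

14.117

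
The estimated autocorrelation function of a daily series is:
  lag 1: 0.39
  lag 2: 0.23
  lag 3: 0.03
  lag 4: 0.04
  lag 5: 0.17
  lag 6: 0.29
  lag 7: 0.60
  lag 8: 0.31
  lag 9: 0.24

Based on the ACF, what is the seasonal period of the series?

7

The largest autocorrelation is r_7 = 0.60; the remaining lags stay at or below 0.39. The elevated value at lag 1 (0.39), dropping to 0.23 at lag 2, reflects decaying short-term dependence rather than seasonality.
The dominant spike at lag 7 indicates a seasonal period of 7.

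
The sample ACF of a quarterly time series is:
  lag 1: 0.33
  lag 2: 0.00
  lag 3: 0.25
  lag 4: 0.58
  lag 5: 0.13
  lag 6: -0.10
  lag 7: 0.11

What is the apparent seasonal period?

4

The largest autocorrelation is r_4 = 0.58; the remaining lags stay at or below 0.33. The elevated value at lag 1 (0.33), dropping to 0.00 at lag 2, reflects decaying short-term dependence rather than seasonality.
The dominant spike at lag 4 indicates a seasonal period of 4.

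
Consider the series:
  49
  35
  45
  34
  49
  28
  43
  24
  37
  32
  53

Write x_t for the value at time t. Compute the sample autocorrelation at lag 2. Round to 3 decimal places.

Mean x̄ = (49 + 35 + 45 + 34 + 49 + 28 + 43 + 24 + 37 + 32 + 53)/11 = 39.0000
Numerator Σ_{t=1}^{9}(x_t−x̄)(x_{t+2}−x̄) = 469.0000
Denominator Σ(x_t−x̄)² = 888.0000
r_2 = 469.0000 / 888.0000 = 0.528

0.528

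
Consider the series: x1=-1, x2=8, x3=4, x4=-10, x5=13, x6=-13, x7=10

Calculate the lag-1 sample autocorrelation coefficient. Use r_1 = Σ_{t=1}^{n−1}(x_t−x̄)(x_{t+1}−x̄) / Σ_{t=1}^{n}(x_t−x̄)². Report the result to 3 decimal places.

-0.749

Mean x̄ = (-1 + 8 + 4 − 10 + 13 − 13 + 10)/7 = 1.5714
Numerator Σ_{t=1}^{6}(x_t−x̄)(x_{t+1}−x̄) = -450.6122
Denominator Σ(x_t−x̄)² = 601.7143
r_1 = -450.6122 / 601.7143 = -0.749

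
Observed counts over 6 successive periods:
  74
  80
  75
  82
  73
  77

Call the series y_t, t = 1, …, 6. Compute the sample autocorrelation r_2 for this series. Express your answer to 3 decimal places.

Mean ȳ = (74 + 80 + 75 + 82 + 73 + 77)/6 = 76.8333
Numerator Σ_{t=1}^{4}(y_t−ȳ)(y_{t+2}−ȳ) = 29.4444
Denominator Σ(y_t−ȳ)² = 62.8333
r_2 = 29.4444 / 62.8333 = 0.469

0.469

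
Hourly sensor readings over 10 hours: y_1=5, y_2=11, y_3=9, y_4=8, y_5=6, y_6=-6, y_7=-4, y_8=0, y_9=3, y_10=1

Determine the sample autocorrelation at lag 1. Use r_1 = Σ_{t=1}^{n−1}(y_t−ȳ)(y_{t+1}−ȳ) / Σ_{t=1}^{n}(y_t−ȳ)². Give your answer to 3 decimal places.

Mean ȳ = (5 + 11 + 9 + 8 + 6 − 6 − 4 + 0 + 3 + 1)/10 = 3.3000
Numerator Σ_{t=1}^{9}(y_t−ȳ)(y_{t+1}−ȳ) = 165.0100
Denominator Σ(y_t−ȳ)² = 280.1000
r_1 = 165.0100 / 280.1000 = 0.589

0.589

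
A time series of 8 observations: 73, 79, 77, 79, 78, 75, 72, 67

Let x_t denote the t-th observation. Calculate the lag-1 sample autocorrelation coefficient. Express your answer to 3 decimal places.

0.361

Mean x̄ = (73 + 79 + 77 + 79 + 78 + 75 + 72 + 67)/8 = 75.0000
Σ(x_t−x̄)(x_{t+1}−x̄) = (-8.0000) + (8.0000) + (8.0000) + (12.0000) + (0.0000) + (0.0000) + (24.0000) = 44.0000
Denominator Σ(x_t−x̄)² = 122.0000
r_1 = 44.0000 / 122.0000 = 0.361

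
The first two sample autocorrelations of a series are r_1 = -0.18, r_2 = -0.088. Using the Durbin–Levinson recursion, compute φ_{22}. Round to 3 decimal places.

φ_{22} = (r_2 − r_1²) / (1 − r_1²)
r_1² = (-0.18)² = 0.0324
Numerator = -0.088 − 0.0324 = -0.1204; denominator = 1 − 0.0324 = 0.9676
φ_{22} = -0.1204 / 0.9676 = -0.124

-0.124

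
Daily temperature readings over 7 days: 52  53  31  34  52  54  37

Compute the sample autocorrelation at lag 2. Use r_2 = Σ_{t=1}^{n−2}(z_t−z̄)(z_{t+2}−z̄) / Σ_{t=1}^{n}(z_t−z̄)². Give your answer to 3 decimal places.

Mean z̄ = (52 + 53 + 31 + 34 + 52 + 54 + 37)/7 = 44.7143
Deviations from mean: 7.2857, 8.2857, -13.7143, -10.7143, 7.2857, 9.2857, -7.7143
Σ(z_t−z̄)(z_{t+2}−z̄) = (-99.9184) + (-88.7755) + (-99.9184) + (-99.4898) + (-56.2041) = -444.3061
Denominator Σ(z_t−z̄)² = 623.4286
r_2 = -444.3061 / 623.4286 = -0.713

-0.713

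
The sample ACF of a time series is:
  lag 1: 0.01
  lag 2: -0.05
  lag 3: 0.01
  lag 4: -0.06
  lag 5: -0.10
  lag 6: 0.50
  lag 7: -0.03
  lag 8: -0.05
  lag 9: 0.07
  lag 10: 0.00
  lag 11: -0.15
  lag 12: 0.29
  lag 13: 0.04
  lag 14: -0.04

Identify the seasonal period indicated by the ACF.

6

The largest autocorrelation is r_6 = 0.50, with a weaker echo at lag 12 (0.29); the remaining lags stay at or below 0.07.
The dominant spike at lag 6 indicates a seasonal period of 6.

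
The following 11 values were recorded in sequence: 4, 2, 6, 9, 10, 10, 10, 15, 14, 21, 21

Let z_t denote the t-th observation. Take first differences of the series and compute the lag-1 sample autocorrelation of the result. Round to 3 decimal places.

-0.528

First differences Δz: -2, 4, 3, 1, 0, 0, 5, -1, 7, 0
Mean of differences = 1.7000
Numerator Σ(Δz_t−Δz̄)(Δz_{t+1}−Δz̄) = -40.1900
Denominator Σ(Δz_t−Δz̄)² = 76.1000
r_1(Δz) = -40.1900 / 76.1000 = -0.528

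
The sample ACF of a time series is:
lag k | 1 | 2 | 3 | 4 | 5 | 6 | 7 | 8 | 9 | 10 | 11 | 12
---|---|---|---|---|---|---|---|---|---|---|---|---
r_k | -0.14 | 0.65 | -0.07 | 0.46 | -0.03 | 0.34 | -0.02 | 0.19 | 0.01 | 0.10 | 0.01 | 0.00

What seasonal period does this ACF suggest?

2

The largest autocorrelation is r_2 = 0.65, with weaker echoes at lags 4 (0.46), 6 (0.34) and 8 (0.19); the remaining lags stay at or below 0.10.
The dominant spike at lag 2 indicates a seasonal period of 2.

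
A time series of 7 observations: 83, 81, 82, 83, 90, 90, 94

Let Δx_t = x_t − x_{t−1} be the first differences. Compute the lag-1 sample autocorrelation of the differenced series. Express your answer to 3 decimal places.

First differences Δx: -2, 1, 1, 7, 0, 4
Mean of differences = 1.8333
Numerator Σ(Δx_t−Δx̄)(Δx_{t+1}−Δx̄) = -13.8611
Denominator Σ(Δx_t−Δx̄)² = 50.8333
r_1(Δx) = -13.8611 / 50.8333 = -0.273

-0.273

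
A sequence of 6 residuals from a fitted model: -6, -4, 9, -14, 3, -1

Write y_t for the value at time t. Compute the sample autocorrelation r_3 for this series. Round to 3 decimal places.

0.157

Mean ȳ = (-6 − 4 + 9 − 14 + 3 − 1)/6 = -2.1667
Deviations from mean: -3.8333, -1.8333, 11.1667, -11.8333, 5.1667, 1.1667
Numerator Σ_{t=1}^{3}(y_t−ȳ)(y_{t+3}−ȳ) = 48.9167
Denominator Σ(y_t−ȳ)² = 310.8333
r_3 = 48.9167 / 310.8333 = 0.157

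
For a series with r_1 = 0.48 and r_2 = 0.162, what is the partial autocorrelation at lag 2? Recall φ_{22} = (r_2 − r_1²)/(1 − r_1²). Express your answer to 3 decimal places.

φ_{22} = (r_2 − r_1²) / (1 − r_1²)
r_1² = (0.48)² = 0.2304
Numerator = 0.162 − 0.2304 = -0.0684; denominator = 1 − 0.2304 = 0.7696
φ_{22} = -0.0684 / 0.7696 = -0.089

-0.089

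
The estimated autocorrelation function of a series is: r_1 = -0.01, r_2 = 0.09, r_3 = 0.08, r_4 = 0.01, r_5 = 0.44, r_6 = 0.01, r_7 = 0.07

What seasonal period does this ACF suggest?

5

The largest autocorrelation is r_5 = 0.44; the remaining lags stay at or below 0.09.
The dominant spike at lag 5 indicates a seasonal period of 5.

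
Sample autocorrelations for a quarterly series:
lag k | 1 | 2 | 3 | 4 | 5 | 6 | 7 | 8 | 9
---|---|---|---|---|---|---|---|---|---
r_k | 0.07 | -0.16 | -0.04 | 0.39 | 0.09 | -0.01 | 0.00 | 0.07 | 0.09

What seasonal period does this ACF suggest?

4

The largest autocorrelation is r_4 = 0.39; the remaining lags stay at or below 0.09.
The dominant spike at lag 4 indicates a seasonal period of 4.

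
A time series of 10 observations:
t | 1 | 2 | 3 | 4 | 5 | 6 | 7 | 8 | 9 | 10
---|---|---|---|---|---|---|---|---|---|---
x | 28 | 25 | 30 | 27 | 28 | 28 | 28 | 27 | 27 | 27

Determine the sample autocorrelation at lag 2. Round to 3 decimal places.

Mean x̄ = (28 + 25 + 30 + 27 + 28 + 28 + 28 + 27 + 27 + 27)/10 = 27.5000
Numerator Σ_{t=1}^{8}(x_t−x̄)(x_{t+2}−x̄) = 3.5000
Denominator Σ(x_t−x̄)² = 14.5000
r_2 = 3.5000 / 14.5000 = 0.241

0.241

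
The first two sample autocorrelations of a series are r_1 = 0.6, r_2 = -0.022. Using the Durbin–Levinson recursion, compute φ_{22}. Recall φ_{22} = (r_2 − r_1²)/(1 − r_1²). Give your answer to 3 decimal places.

-0.597

φ_{22} = (r_2 − r_1²) / (1 − r_1²)
r_1² = (0.6)² = 0.36
Numerator = -0.022 − 0.3600 = -0.3820; denominator = 1 − 0.3600 = 0.6400
φ_{22} = -0.3820 / 0.6400 = -0.597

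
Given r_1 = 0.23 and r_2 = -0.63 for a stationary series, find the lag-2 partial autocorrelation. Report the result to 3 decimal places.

φ_{22} = (r_2 − r_1²) / (1 − r_1²)
r_1² = (0.23)² = 0.0529
Numerator = -0.63 − 0.0529 = -0.6829; denominator = 1 − 0.0529 = 0.9471
φ_{22} = -0.6829 / 0.9471 = -0.721

-0.721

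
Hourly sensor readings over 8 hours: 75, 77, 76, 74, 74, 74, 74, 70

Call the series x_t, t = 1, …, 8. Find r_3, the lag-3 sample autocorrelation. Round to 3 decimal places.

Mean x̄ = (75 + 77 + 76 + 74 + 74 + 74 + 74 + 70)/8 = 74.2500
Numerator Σ_{t=1}^{5}(x_t−x̄)(x_{t+3}−x̄) = -0.1875
Denominator Σ(x_t−x̄)² = 29.5000
r_3 = -0.1875 / 29.5000 = -0.006

-0.006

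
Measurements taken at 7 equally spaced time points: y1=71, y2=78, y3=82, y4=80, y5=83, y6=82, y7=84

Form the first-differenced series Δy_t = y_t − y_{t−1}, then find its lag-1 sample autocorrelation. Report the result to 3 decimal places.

First differences Δy: 7, 4, -2, 3, -1, 2
Mean of differences = 2.1667
Numerator Σ(Δy_t−Δȳ)(Δy_{t+1}−Δȳ) = -4.3611
Denominator Σ(Δy_t−Δȳ)² = 54.8333
r_1(Δy) = -4.3611 / 54.8333 = -0.080

-0.080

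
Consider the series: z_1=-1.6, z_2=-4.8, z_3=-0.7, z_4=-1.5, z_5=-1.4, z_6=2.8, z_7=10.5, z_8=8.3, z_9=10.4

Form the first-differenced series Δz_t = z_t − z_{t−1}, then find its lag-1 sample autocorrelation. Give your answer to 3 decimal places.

First differences Δz: -3.2, 4.1, -0.8, 0.1, 4.2, 7.7, -2.2, 2.1
Mean of differences = 1.5000
Numerator Σ(Δz_t−Δz̄)(Δz_{t+1}−Δz̄) = -27.1800
Denominator Σ(Δz_t−Δz̄)² = 95.8800
r_1(Δz) = -27.1800 / 95.8800 = -0.283

-0.283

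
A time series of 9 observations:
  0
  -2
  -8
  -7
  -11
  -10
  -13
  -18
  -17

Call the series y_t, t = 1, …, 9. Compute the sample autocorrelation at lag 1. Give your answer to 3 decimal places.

Mean ȳ = (0 − 2 − 8 − 7 − 11 − 10 − 13 − 18 − 17)/9 = -9.5556
Numerator Σ_{t=1}^{8}(y_t−ȳ)(y_{t+1}−ȳ) = 178.3580
Denominator Σ(y_t−ȳ)² = 298.2222
r_1 = 178.3580 / 298.2222 = 0.598

0.598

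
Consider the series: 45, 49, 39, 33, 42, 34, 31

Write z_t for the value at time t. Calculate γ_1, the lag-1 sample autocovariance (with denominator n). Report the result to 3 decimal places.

Mean z̄ = (45 + 49 + 39 + 33 + 42 + 34 + 31)/7 = 39.0000
Deviations: 6.0000, 10.0000, 0.0000, -6.0000, 3.0000, -5.0000, -8.0000
Σ_{t=1}^{6}(z_t−z̄)(z_{t+1}−z̄) = 67.0000
γ_1 = 67.0000 / 7 = 9.571

9.571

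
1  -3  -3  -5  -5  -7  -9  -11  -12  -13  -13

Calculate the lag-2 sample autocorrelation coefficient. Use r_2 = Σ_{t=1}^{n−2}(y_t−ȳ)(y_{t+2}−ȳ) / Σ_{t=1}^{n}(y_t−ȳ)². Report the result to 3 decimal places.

0.486

Mean ȳ = (1 − 3 − 3 − 5 − 5 − 7 − 9 − 11 − 12 − 13 − 13)/11 = -7.2727
Numerator Σ_{t=1}^{9}(y_t−ȳ)(y_{t+2}−ȳ) = 107.0331
Denominator Σ(y_t−ȳ)² = 220.1818
r_2 = 107.0331 / 220.1818 = 0.486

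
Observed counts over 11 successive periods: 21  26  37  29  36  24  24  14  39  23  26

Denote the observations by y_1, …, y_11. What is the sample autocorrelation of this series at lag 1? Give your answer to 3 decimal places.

Mean ȳ = (21 + 26 + 37 + 29 + 36 + 24 + 24 + 14 + 39 + 23 + 26)/11 = 27.1818
Numerator Σ_{t=1}^{10}(y_t−ȳ)(y_{t+1}−ȳ) = -146.6694
Denominator Σ(y_t−ȳ)² = 569.6364
r_1 = -146.6694 / 569.6364 = -0.257

-0.257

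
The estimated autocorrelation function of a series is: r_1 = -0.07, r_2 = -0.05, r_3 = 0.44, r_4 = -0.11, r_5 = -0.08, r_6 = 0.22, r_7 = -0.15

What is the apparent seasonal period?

The largest autocorrelation is r_3 = 0.44, with a weaker echo at lag 6 (0.22); the remaining lags stay at or below -0.05.
The dominant spike at lag 3 indicates a seasonal period of 3.

3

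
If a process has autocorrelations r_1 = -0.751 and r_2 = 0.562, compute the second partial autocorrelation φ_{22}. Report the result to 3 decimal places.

φ_{22} = (r_2 − r_1²) / (1 − r_1²)
r_1² = (-0.751)² = 0.564001
Numerator = 0.562 − 0.5640 = -0.0020; denominator = 1 − 0.5640 = 0.4360
φ_{22} = -0.0020 / 0.4360 = -0.005

-0.005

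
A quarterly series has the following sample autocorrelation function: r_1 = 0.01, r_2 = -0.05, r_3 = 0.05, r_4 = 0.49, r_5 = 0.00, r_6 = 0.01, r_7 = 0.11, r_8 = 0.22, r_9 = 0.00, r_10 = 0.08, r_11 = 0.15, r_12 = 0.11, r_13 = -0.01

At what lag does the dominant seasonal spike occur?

4

The largest autocorrelation is r_4 = 0.49, with a weaker echo at lag 8 (0.22); the remaining lags stay at or below 0.15.
The dominant spike at lag 4 indicates a seasonal period of 4.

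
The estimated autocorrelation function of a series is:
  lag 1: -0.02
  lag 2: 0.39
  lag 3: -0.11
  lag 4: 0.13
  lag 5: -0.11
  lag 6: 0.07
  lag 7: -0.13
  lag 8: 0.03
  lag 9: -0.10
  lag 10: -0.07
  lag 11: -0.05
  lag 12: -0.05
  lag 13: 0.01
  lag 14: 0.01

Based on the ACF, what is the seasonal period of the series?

2

The largest autocorrelation is r_2 = 0.39; the remaining lags stay at or below 0.13.
The dominant spike at lag 2 indicates a seasonal period of 2.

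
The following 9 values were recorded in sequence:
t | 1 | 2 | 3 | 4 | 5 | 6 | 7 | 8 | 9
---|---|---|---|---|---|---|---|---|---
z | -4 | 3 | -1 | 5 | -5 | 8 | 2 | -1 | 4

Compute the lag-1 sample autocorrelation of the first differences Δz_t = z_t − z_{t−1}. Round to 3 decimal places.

-0.727

First differences Δz: 7, -4, 6, -10, 13, -6, -3, 5
Mean of differences = 1.0000
Numerator Σ(Δz_t−Δz̄)(Δz_{t+1}−Δz̄) = -314.0000
Denominator Σ(Δz_t−Δz̄)² = 432.0000
r_1(Δz) = -314.0000 / 432.0000 = -0.727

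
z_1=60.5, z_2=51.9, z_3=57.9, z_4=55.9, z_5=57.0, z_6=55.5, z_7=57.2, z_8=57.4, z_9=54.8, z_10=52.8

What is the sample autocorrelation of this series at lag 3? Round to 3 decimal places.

Mean z̄ = (60.5 + 51.9 + 57.9 + 55.9 + 57.0 + 55.5 + 57.2 + 57.4 + 54.8 + 52.8)/10 = 56.0900
Numerator Σ_{t=1}^{7}(z_t−z̄)(z_{t+3}−z̄) = -7.6283
Denominator Σ(z_t−z̄)² = 56.9290
r_3 = -7.6283 / 56.9290 = -0.134

-0.134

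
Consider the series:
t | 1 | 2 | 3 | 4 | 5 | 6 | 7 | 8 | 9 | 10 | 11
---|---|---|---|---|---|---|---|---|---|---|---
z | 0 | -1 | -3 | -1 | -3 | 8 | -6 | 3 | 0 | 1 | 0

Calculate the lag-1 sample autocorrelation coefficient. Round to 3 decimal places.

Mean z̄ = (0 − 1 − 3 − 1 − 3 + 8 − 6 + 3 + 0 + 1 + 0)/11 = -0.1818
Numerator Σ_{t=1}^{10}(z_t−z̄)(z_{t+1}−z̄) = -81.3967
Denominator Σ(z_t−z̄)² = 129.6364
r_1 = -81.3967 / 129.6364 = -0.628

-0.628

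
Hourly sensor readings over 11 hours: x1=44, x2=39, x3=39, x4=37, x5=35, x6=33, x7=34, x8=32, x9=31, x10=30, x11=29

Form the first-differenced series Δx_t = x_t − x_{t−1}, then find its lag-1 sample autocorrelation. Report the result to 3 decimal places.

First differences Δx: -5, 0, -2, -2, -2, 1, -2, -1, -1, -1
Mean of differences = -1.5000
Numerator Σ(Δx_t−Δx̄)(Δx_{t+1}−Δx̄) = -7.7500
Denominator Σ(Δx_t−Δx̄)² = 22.5000
r_1(Δx) = -7.7500 / 22.5000 = -0.344

-0.344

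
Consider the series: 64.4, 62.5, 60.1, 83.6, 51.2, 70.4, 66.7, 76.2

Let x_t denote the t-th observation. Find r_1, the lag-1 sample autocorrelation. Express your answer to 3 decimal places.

Mean x̄ = (64.4 + 62.5 + 60.1 + 83.6 + 51.2 + 70.4 + 66.7 + 76.2)/8 = 66.8875
Deviations from mean: -2.4875, -4.3875, -6.7875, 16.7125, -15.6875, 3.5125, -0.1875, 9.3125
Σ(x_t−x̄)(x_{t+1}−x̄) = (10.9139) + (29.7802) + (-113.4361) + (-262.1773) + (-55.1023) + (-0.6586) + (-1.7461) = -392.4264
Denominator Σ(x_t−x̄)² = 696.0088
r_1 = -392.4264 / 696.0088 = -0.564

-0.564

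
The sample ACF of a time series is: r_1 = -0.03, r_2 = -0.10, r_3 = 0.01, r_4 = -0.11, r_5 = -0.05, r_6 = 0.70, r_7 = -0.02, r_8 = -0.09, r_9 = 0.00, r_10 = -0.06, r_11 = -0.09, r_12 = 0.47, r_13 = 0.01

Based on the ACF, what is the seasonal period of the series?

The largest autocorrelation is r_6 = 0.70, with a weaker echo at lag 12 (0.47); the remaining lags stay at or below 0.01.
The dominant spike at lag 6 indicates a seasonal period of 6.

6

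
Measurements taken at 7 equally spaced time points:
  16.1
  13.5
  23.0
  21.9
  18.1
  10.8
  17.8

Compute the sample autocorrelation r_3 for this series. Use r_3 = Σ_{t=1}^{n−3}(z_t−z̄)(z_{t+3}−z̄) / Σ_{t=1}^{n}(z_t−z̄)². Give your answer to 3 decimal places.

-0.385

Mean z̄ = (16.1 + 13.5 + 23.0 + 21.9 + 18.1 + 10.8 + 17.8)/7 = 17.3143
Deviations from mean: -1.2143, -3.8143, 5.6857, 4.5857, 0.7857, -6.5143, 0.4857
Numerator Σ_{t=1}^{4}(z_t−z̄)(z_{t+3}−z̄) = -43.3763
Denominator Σ(z_t−z̄)² = 112.6686
r_3 = -43.3763 / 112.6686 = -0.385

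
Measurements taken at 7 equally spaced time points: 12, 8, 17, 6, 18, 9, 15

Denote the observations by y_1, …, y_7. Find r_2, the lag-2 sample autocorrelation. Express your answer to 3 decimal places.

Mean ȳ = (12 + 8 + 17 + 6 + 18 + 9 + 15)/7 = 12.1429
Deviations from mean: -0.1429, -4.1429, 4.8571, -6.1429, 5.8571, -3.1429, 2.8571
Σ(y_t−ȳ)(y_{t+2}−ȳ) = (-0.6939) + (25.4490) + (28.4490) + (19.3061) + (16.7347) = 89.2449
Denominator Σ(y_t−ȳ)² = 130.8571
r_2 = 89.2449 / 130.8571 = 0.682

0.682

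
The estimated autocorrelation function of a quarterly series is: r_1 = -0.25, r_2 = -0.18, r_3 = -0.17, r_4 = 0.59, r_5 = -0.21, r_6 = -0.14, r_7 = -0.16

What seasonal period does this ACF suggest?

4

The largest autocorrelation is r_4 = 0.59; the remaining lags stay at or below -0.14.
The dominant spike at lag 4 indicates a seasonal period of 4.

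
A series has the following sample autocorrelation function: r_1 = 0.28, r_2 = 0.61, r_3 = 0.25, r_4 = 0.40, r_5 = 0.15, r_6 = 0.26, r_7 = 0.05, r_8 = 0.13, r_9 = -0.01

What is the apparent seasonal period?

The largest autocorrelation is r_2 = 0.61, with a weaker echo at lag 4 (0.40); the remaining lags stay at or below 0.28.
The dominant spike at lag 2 indicates a seasonal period of 2.

2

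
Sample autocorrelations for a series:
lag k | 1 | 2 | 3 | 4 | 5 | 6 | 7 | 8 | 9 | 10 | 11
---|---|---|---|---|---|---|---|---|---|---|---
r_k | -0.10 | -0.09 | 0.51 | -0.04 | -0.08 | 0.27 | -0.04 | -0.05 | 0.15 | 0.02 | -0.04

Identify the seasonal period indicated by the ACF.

3

The largest autocorrelation is r_3 = 0.51, with weaker echoes at lags 6 (0.27) and 9 (0.15); the remaining lags stay at or below 0.02.
The dominant spike at lag 3 indicates a seasonal period of 3.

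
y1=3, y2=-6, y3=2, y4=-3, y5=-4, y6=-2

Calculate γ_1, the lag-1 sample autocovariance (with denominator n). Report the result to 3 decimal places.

-6.185

Mean ȳ = (3 − 6 + 2 − 3 − 4 − 2)/6 = -1.6667
Deviations: 4.6667, -4.3333, 3.6667, -1.3333, -2.3333, -0.3333
Σ_{t=1}^{5}(y_t−ȳ)(y_{t+1}−ȳ) = -37.1111
γ_1 = -37.1111 / 6 = -6.185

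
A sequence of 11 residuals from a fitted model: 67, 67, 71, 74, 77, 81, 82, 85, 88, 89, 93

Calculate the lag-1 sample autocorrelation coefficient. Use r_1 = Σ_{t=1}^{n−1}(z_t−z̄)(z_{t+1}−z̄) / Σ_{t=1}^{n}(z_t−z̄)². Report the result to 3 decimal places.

0.736

Mean z̄ = (67 + 67 + 71 + 74 + 77 + 81 + 82 + 85 + 88 + 89 + 93)/11 = 79.4545
Numerator Σ_{t=1}^{10}(z_t−z̄)(z_{t+1}−z̄) = 592.4298
Denominator Σ(z_t−z̄)² = 804.7273
r_1 = 592.4298 / 804.7273 = 0.736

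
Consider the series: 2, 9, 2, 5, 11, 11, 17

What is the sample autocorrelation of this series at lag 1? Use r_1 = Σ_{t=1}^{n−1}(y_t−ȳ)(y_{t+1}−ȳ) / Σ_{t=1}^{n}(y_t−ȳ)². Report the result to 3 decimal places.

Mean ȳ = (2 + 9 + 2 + 5 + 11 + 11 + 17)/7 = 8.1429
Deviations from mean: -6.1429, 0.8571, -6.1429, -3.1429, 2.8571, 2.8571, 8.8571
Numerator Σ_{t=1}^{6}(y_t−ȳ)(y_{t+1}−ȳ) = 33.2653
Denominator Σ(y_t−ȳ)² = 180.8571
r_1 = 33.2653 / 180.8571 = 0.184

0.184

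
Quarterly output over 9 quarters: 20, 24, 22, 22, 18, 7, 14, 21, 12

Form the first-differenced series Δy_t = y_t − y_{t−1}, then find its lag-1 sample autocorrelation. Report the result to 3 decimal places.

-0.180

First differences Δy: 4, -2, 0, -4, -11, 7, 7, -9
Mean of differences = -1.0000
Numerator Σ(Δy_t−Δȳ)(Δy_{t+1}−Δȳ) = -59.0000
Denominator Σ(Δy_t−Δȳ)² = 328.0000
r_1(Δy) = -59.0000 / 328.0000 = -0.180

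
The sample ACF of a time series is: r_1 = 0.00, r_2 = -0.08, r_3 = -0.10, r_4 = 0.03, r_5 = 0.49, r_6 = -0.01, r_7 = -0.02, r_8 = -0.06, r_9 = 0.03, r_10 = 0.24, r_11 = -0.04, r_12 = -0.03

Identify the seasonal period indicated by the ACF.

The largest autocorrelation is r_5 = 0.49, with a weaker echo at lag 10 (0.24); the remaining lags stay at or below 0.03.
The dominant spike at lag 5 indicates a seasonal period of 5.

5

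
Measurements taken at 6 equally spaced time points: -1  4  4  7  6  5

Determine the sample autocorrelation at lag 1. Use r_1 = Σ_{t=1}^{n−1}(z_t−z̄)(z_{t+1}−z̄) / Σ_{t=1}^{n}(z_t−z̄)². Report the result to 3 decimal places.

Mean z̄ = (-1 + 4 + 4 + 7 + 6 + 5)/6 = 4.1667
Deviations from mean: -5.1667, -0.1667, -0.1667, 2.8333, 1.8333, 0.8333
Numerator Σ_{t=1}^{5}(z_t−z̄)(z_{t+1}−z̄) = 7.1389
Denominator Σ(z_t−z̄)² = 38.8333
r_1 = 7.1389 / 38.8333 = 0.184

0.184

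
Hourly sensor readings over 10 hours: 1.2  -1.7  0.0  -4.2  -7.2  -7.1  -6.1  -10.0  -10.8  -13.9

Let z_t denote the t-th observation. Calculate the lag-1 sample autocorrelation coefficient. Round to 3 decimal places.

Mean z̄ = (1.2 − 1.7 + 0.0 − 4.2 − 7.2 − 7.1 − 6.1 − 10.0 − 10.8 − 13.9)/10 = -5.9800
Numerator Σ_{t=1}^{9}(z_t−z̄)(z_{t+1}−z̄) = 124.3316
Denominator Σ(z_t−z̄)² = 213.6760
r_1 = 124.3316 / 213.6760 = 0.582

0.582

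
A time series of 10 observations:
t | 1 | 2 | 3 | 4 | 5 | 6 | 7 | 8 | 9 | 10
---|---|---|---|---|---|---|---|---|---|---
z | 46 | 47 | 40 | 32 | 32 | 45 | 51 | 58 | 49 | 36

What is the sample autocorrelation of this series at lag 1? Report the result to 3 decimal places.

0.476

Mean z̄ = (46 + 47 + 40 + 32 + 32 + 45 + 51 + 58 + 49 + 36)/10 = 43.6000
Numerator Σ_{t=1}^{9}(z_t−z̄)(z_{t+1}−z̄) = 309.6400
Denominator Σ(z_t−z̄)² = 650.4000
r_1 = 309.6400 / 650.4000 = 0.476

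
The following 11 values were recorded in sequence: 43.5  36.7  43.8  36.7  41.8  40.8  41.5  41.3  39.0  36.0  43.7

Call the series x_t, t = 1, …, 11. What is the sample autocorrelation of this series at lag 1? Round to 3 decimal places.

-0.580

Mean x̄ = (43.5 + 36.7 + 43.8 + 36.7 + 41.8 + 40.8 + 41.5 + 41.3 + 39.0 + 36.0 + 43.7)/11 = 40.4364
Numerator Σ_{t=1}^{10}(x_t−x̄)(x_{t+1}−x̄) = -49.2231
Denominator Σ(x_t−x̄)² = 84.8855
r_1 = -49.2231 / 84.8855 = -0.580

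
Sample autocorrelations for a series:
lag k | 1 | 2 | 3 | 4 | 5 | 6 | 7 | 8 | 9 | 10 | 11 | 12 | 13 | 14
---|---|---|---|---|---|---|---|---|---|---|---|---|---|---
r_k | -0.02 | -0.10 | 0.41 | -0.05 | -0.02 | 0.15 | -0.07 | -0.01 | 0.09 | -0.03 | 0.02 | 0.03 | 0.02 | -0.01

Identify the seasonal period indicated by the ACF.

3

The largest autocorrelation is r_3 = 0.41, with a weaker echo at lag 6 (0.15); the remaining lags stay at or below 0.09.
The dominant spike at lag 3 indicates a seasonal period of 3.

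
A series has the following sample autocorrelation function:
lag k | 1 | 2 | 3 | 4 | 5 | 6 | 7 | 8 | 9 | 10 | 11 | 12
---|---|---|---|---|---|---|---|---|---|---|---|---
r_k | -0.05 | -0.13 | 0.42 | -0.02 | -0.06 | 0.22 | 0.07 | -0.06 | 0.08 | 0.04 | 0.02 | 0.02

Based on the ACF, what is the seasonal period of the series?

3

The largest autocorrelation is r_3 = 0.42, with a weaker echo at lag 6 (0.22); the remaining lags stay at or below 0.08.
The dominant spike at lag 3 indicates a seasonal period of 3.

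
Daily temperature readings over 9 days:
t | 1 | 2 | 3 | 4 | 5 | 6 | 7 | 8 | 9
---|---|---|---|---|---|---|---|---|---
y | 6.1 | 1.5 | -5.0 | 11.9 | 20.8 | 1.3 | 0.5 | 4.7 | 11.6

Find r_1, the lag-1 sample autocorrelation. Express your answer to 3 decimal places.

Mean ȳ = (6.1 + 1.5 − 5.0 + 11.9 + 20.8 + 1.3 + 0.5 + 4.7 + 11.6)/9 = 5.9333
Numerator Σ_{t=1}^{8}(y_t−ȳ)(y_{t+1}−ȳ) = 27.2056
Denominator Σ(y_t−ȳ)² = 480.4600
r_1 = 27.2056 / 480.4600 = 0.057

0.057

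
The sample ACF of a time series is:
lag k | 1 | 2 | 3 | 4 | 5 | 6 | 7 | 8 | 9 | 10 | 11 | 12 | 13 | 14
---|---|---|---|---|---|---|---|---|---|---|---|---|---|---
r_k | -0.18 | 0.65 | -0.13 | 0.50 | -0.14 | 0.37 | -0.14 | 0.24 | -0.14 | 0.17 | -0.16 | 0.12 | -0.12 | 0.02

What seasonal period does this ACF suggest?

The largest autocorrelation is r_2 = 0.65, with weaker echoes at lags 4 (0.50), 6 (0.37), 8 (0.24) and 10 (0.17); the remaining lags stay at or below 0.12.
The dominant spike at lag 2 indicates a seasonal period of 2.

2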